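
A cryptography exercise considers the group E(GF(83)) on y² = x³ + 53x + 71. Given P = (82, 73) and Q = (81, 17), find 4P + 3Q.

(53, 45)

First 4P:
Repeated addition: build up to 4P.
2P: tangent at (82, 73): λ = (3·82² + 53)/(2·73) ≡ 56/63. 63⁻¹ ≡ 29 (mod 83) since 63·29 = 1827 ≡ 1, so λ ≡ 56·29 ≡ 47.
  x = λ² - 82 - 82 = 2209 - 164 ≡ 53; y = λ·(82 - 53) - 73 ≡ 45. → (53, 45)
3P: (53, 45) + (82, 73). λ = (73 - 45)/(82 - 53) ≡ 28/29 mod 83. 29⁻¹ ≡ 63 (mod 83), so λ ≡ 21.
  x = λ² - 53 - 82 = 441 - 135 ≡ 57; y = λ·(53 - 57) - 45 ≡ 37. → (57, 37)
4P: (57, 37) + (82, 73). λ = (73 - 37)/(82 - 57) ≡ 36/25 mod 83. 25⁻¹ ≡ 10 (mod 83), so λ ≡ 28.
  x = λ² - 57 - 82 = 784 - 139 ≡ 64; y = λ·(57 - 64) - 37 ≡ 16. → (64, 16)
4P = (64, 16).
Next 3Q:
Repeated addition: build up to 3Q.
2Q: tangent at (81, 17): λ = (3·81² + 53)/(2·17) ≡ 65/34. 34⁻¹ ≡ 22 (mod 83) since 34·22 = 748 ≡ 1, so λ ≡ 65·22 ≡ 19.
  x = λ² - 81 - 81 = 361 - 162 ≡ 33; y = λ·(81 - 33) - 17 ≡ 65. → (33, 65)
3Q: (33, 65) + (81, 17). λ = (17 - 65)/(81 - 33) ≡ 35/48 mod 83. 48⁻¹ ≡ 64 (mod 83) since 48·64 = 3072 ≡ 1, so λ ≡ 82.
  x = λ² - 33 - 81 = 6724 - 114 ≡ 53; y = λ·(33 - 53) - 65 ≡ 38. → (53, 38)
3Q = (53, 38).
Finally 4P + 3Q:
(64, 16) + (53, 38). λ = (38 - 16)/(53 - 64) ≡ 22/72 mod 83. 72⁻¹ ≡ 15 (mod 83), so λ ≡ 81.
  x = λ² - 64 - 53 = 6561 - 117 ≡ 53; y = λ·(64 - 53) - 16 ≡ 45. → (53, 45)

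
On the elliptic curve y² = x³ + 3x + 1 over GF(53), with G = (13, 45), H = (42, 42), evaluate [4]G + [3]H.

First 4G:
Repeated addition: build up to 4G.
2G: tangent at (13, 45): λ = (3·13² + 3)/(2·45) ≡ 33/37. 37⁻¹ ≡ 43 (mod 53), so λ ≡ 33·43 ≡ 41.
  x = λ² - 13 - 13 = 1681 - 26 ≡ 12; y = λ·(13 - 12) - 45 ≡ 49. → (12, 49)
3G: (12, 49) + (13, 45). λ = (45 - 49)/(13 - 12) ≡ 49/1 mod 53. 1⁻¹ ≡ 1 (mod 53), so λ ≡ 49.
  x = λ² - 12 - 13 = 2401 - 25 ≡ 44; y = λ·(12 - 44) - 49 ≡ 26. → (44, 26)
4G: (44, 26) + (13, 45). λ = (45 - 26)/(13 - 44) ≡ 19/22 mod 53. 22⁻¹ ≡ 41 (mod 53), so λ ≡ 37.
  x = λ² - 44 - 13 = 1369 - 57 ≡ 40; y = λ·(44 - 40) - 26 ≡ 16. → (40, 16)
4G = (40, 16).
Next 3H:
Repeated addition: build up to 3H.
2H: tangent at (42, 42): λ = (3·42² + 3)/(2·42) ≡ 48/31. 31⁻¹ ≡ 12 (mod 53) since 31·12 = 372 ≡ 1, so λ ≡ 48·12 ≡ 46.
  x = λ² - 42 - 42 = 2116 - 84 ≡ 18; y = λ·(42 - 18) - 42 ≡ 2. → (18, 2)
3H: (18, 2) + (42, 42). λ = (42 - 2)/(42 - 18) ≡ 40/24 mod 53. 24⁻¹ ≡ 42 (mod 53), so λ ≡ 37.
  x = λ² - 18 - 42 = 1369 - 60 ≡ 37; y = λ·(18 - 37) - 2 ≡ 37. → (37, 37)
3H = (37, 37).
Finally 4G + 3H:
(40, 16) + (37, 37). λ = (37 - 16)/(37 - 40) ≡ 21/50 mod 53. 50⁻¹ ≡ 35 (mod 53), so λ ≡ 46.
  x = λ² - 40 - 37 = 2116 - 77 ≡ 25; y = λ·(40 - 25) - 16 ≡ 38. → (25, 38)

(25, 38)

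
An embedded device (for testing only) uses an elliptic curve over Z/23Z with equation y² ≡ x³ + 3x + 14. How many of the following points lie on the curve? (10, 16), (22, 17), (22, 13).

(10, 16): 16² ≡ 3, rhs ≡ 9 → off.
(22, 17): 17² ≡ 13, rhs ≡ 10 → off.
(22, 13): 13² ≡ 8, rhs ≡ 10 → off.

0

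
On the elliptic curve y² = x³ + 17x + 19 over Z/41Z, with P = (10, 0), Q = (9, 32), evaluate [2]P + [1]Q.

First 2P:
Repeated addition: build up to 2P.
2P: (10, 0) + (10, 0): same x and y₁ ≡ -y₂, so the sum is the point at infinity.
2P = the point at infinity.
Finally 2P + Q:
the point at infinity + (9, 32) = (9, 32) (identity).

(9, 32)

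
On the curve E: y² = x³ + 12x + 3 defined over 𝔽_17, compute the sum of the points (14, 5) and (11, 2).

(10, 16)

(14, 5) + (11, 2). λ = (2 - 5)/(11 - 14) ≡ 14/14 mod 17. 14⁻¹ ≡ 11 (mod 17) since 14·11 = 154 ≡ 1, so λ ≡ 1.
  x = λ² - 14 - 11 = 1 - 25 ≡ 10; y = λ·(14 - 10) - 5 ≡ 16. → (10, 16)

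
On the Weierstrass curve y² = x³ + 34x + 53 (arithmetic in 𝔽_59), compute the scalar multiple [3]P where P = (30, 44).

Repeated addition: build up to 3P.
2P: tangent at (30, 44): λ = (3·30² + 34)/(2·44) ≡ 20/29. 29⁻¹ ≡ 57 (mod 59), so λ ≡ 20·57 ≡ 19.
  x = λ² - 30 - 30 = 361 - 60 ≡ 6; y = λ·(30 - 6) - 44 ≡ 58. → (6, 58)
3P: (6, 58) + (30, 44). λ = (44 - 58)/(30 - 6) ≡ 45/24 mod 59. 24⁻¹ ≡ 32 (mod 59) since 24·32 = 768 ≡ 1, so λ ≡ 24.
  x = λ² - 6 - 30 = 576 - 36 ≡ 9; y = λ·(6 - 9) - 58 ≡ 47. → (9, 47)

(9, 47)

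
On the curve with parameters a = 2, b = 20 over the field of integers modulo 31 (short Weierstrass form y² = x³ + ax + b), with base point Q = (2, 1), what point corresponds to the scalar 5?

(23, 9)

Double-and-add on 5 = (101)₂. Start with Q = (2, 1) for the leading 1-bit.
double: tangent at (2, 1): λ = (3·2² + 2)/(2·1) ≡ 14/2. 2⁻¹ ≡ 16 (mod 31) since 2·16 = 32 ≡ 1, so λ ≡ 14·16 ≡ 7.
  x = λ² - 2 - 2 = 49 - 4 ≡ 14; y = λ·(2 - 14) - 1 ≡ 8. → (14, 8)
double: tangent at (14, 8): λ = (3·14² + 2)/(2·8) ≡ 1/16. 16⁻¹ ≡ 2 (mod 31), so λ ≡ 1·2 ≡ 2.
  x = λ² - 14 - 14 = 4 - 28 ≡ 7; y = λ·(14 - 7) - 8 ≡ 6. → (7, 6)
add Q: (7, 6) + (2, 1). λ = (1 - 6)/(2 - 7) ≡ 26/26 mod 31. 26⁻¹ ≡ 6 (mod 31) since 26·6 = 156 ≡ 1, so λ ≡ 1.
  x = λ² - 7 - 2 = 1 - 9 ≡ 23; y = λ·(7 - 23) - 6 ≡ 9. → (23, 9)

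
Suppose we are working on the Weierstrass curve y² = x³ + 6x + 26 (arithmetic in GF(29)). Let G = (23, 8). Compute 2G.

tangent at (23, 8): λ = (3·23² + 6)/(2·8) ≡ 27/16. 16⁻¹ ≡ 20 (mod 29) since 16·20 = 320 ≡ 1, so λ ≡ 27·20 ≡ 18.
  x = λ² - 23 - 23 = 324 - 46 ≡ 17; y = λ·(23 - 17) - 8 ≡ 13. → (17, 13)

(17, 13)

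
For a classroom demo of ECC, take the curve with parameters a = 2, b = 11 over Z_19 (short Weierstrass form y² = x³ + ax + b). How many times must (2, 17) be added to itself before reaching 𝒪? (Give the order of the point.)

5

2P: tangent at (2, 17): λ = (3·2² + 2)/(2·17) ≡ 14/15. 15⁻¹ ≡ 14 (mod 19) since 15·14 = 210 ≡ 1, so λ ≡ 14·14 ≡ 6.
  x = λ² - 2 - 2 = 36 - 4 ≡ 13; y = λ·(2 - 13) - 17 ≡ 12. → (13, 12)
3P: (13, 12) + (2, 17). λ = (17 - 12)/(2 - 13) ≡ 5/8 mod 19. 8⁻¹ ≡ 12 (mod 19) since 8·12 = 96 ≡ 1, so λ ≡ 3.
  x = λ² - 13 - 2 = 9 - 15 ≡ 13; y = λ·(13 - 13) - 12 ≡ 7. → (13, 7)
4P: (13, 7) + (2, 17). λ = (17 - 7)/(2 - 13) ≡ 10/8 mod 19. 8⁻¹ ≡ 12 (mod 19), so λ ≡ 6.
  x = λ² - 13 - 2 = 36 - 15 ≡ 2; y = λ·(13 - 2) - 7 ≡ 2. → (2, 2)
5P: (2, 2) + (2, 17): same x and y₁ ≡ -y₂, so the sum is 𝒪.
5P = 𝒪, so the order is 5.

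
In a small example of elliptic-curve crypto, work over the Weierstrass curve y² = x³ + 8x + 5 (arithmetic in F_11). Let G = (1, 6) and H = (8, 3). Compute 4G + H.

First 4G:
Double-and-add on 4 = (100)₂. Start with G = (1, 6) for the leading 1-bit.
double: tangent at (1, 6): λ = (3·1² + 8)/(2·6) ≡ 0/1. 1⁻¹ ≡ 1 (mod 11), so λ ≡ 0·1 ≡ 0.
  x = λ² - 1 - 1 = 0 - 2 ≡ 9; y = λ·(1 - 9) - 6 ≡ 5. → (9, 5)
double: tangent at (9, 5): λ = (3·9² + 8)/(2·5) ≡ 9/10. 10⁻¹ ≡ 10 (mod 11), so λ ≡ 9·10 ≡ 2.
  x = λ² - 9 - 9 = 4 - 18 ≡ 8; y = λ·(9 - 8) - 5 ≡ 8. → (8, 8)
4G = (8, 8).
Finally 4G + H:
(8, 8) + (8, 3): same x and y₁ ≡ -y₂, so the sum is the point at infinity.

O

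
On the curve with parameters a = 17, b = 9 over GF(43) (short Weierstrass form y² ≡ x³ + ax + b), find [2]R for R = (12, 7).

(0, 40)

tangent at (12, 7): λ = (3·12² + 17)/(2·7) ≡ 19/14. 14⁻¹ ≡ 40 (mod 43), so λ ≡ 19·40 ≡ 29.
  x = λ² - 12 - 12 = 841 - 24 ≡ 0; y = λ·(12 - 0) - 7 ≡ 40. → (0, 40)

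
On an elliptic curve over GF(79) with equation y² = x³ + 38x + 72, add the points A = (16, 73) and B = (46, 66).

(16, 73) + (46, 66). λ = (66 - 73)/(46 - 16) ≡ 72/30 mod 79. 30⁻¹ ≡ 29 (mod 79), so λ ≡ 34.
  x = λ² - 16 - 46 = 1156 - 62 ≡ 67; y = λ·(16 - 67) - 73 ≡ 10. → (67, 10)

(67, 10)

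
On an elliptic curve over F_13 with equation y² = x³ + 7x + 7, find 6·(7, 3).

(8, 4)

Write Q = (7, 3).
Double-and-add on 6 = (110)₂. Start with Q = (7, 3) for the leading 1-bit.
double: tangent at (7, 3): λ = (3·7² + 7)/(2·3) ≡ 11/6. 6⁻¹ ≡ 11 (mod 13), so λ ≡ 11·11 ≡ 4.
  x = λ² - 7 - 7 = 16 - 14 ≡ 2; y = λ·(7 - 2) - 3 ≡ 4. → (2, 4)
add Q: (2, 4) + (7, 3). λ = (3 - 4)/(7 - 2) ≡ 12/5 mod 13. 5⁻¹ ≡ 8 (mod 13) since 5·8 = 40 ≡ 1, so λ ≡ 5.
  x = λ² - 2 - 7 = 25 - 9 ≡ 3; y = λ·(2 - 3) - 4 ≡ 4. → (3, 4)
double: tangent at (3, 4): λ = (3·3² + 7)/(2·4) ≡ 8/8. 8⁻¹ ≡ 5 (mod 13), so λ ≡ 8·5 ≡ 1.
  x = λ² - 3 - 3 = 1 - 6 ≡ 8; y = λ·(3 - 8) - 4 ≡ 4. → (8, 4)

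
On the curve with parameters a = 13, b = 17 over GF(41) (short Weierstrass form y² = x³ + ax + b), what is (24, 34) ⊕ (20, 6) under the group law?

(24, 34) + (20, 6). λ = (6 - 34)/(20 - 24) ≡ 13/37 mod 41. 37⁻¹ ≡ 10 (mod 41), so λ ≡ 7.
  x = λ² - 24 - 20 = 49 - 44 ≡ 5; y = λ·(24 - 5) - 34 ≡ 17. → (5, 17)

(5, 17)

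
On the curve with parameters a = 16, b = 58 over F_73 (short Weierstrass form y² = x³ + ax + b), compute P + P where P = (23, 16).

(68, 27)

tangent at (23, 16): λ = (3·23² + 16)/(2·16) ≡ 70/32. 32⁻¹ ≡ 16 (mod 73), so λ ≡ 70·16 ≡ 25.
  x = λ² - 23 - 23 = 625 - 46 ≡ 68; y = λ·(23 - 68) - 16 ≡ 27. → (68, 27)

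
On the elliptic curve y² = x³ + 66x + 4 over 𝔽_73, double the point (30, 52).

(67, 7)

tangent at (30, 52): λ = (3·30² + 66)/(2·52) ≡ 65/31. 31⁻¹ ≡ 33 (mod 73), so λ ≡ 65·33 ≡ 28.
  x = λ² - 30 - 30 = 784 - 60 ≡ 67; y = λ·(30 - 67) - 52 ≡ 7. → (67, 7)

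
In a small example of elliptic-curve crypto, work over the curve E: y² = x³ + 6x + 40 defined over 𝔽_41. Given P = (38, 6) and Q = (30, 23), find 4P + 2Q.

(4, 28)

First 4P:
Double-and-add on 4 = (100)₂. Start with P = (38, 6) for the leading 1-bit.
double: tangent at (38, 6): λ = (3·38² + 6)/(2·6) ≡ 33/12. 12⁻¹ ≡ 24 (mod 41), so λ ≡ 33·24 ≡ 13.
  x = λ² - 38 - 38 = 169 - 76 ≡ 11; y = λ·(38 - 11) - 6 ≡ 17. → (11, 17)
double: tangent at (11, 17): λ = (3·11² + 6)/(2·17) ≡ 0/34. 34⁻¹ ≡ 35 (mod 41) since 34·35 = 1190 ≡ 1, so λ ≡ 0·35 ≡ 0.
  x = λ² - 11 - 11 = 0 - 22 ≡ 19; y = λ·(11 - 19) - 17 ≡ 24. → (19, 24)
4P = (19, 24).
Next 2Q:
Repeated addition: build up to 2Q.
2Q: tangent at (30, 23): λ = (3·30² + 6)/(2·23) ≡ 0/5. 5⁻¹ ≡ 33 (mod 41) since 5·33 = 165 ≡ 1, so λ ≡ 0·33 ≡ 0.
  x = λ² - 30 - 30 = 0 - 60 ≡ 22; y = λ·(30 - 22) - 23 ≡ 18. → (22, 18)
2Q = (22, 18).
Finally 4P + 2Q:
(19, 24) + (22, 18). λ = (18 - 24)/(22 - 19) ≡ 35/3 mod 41. 3⁻¹ ≡ 14 (mod 41), so λ ≡ 39.
  x = λ² - 19 - 22 = 1521 - 41 ≡ 4; y = λ·(19 - 4) - 24 ≡ 28. → (4, 28)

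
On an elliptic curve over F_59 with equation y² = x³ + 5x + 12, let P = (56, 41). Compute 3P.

(19, 2)

Repeated addition: build up to 3P.
2P: tangent at (56, 41): λ = (3·56² + 5)/(2·41) ≡ 32/23. 23⁻¹ ≡ 18 (mod 59) since 23·18 = 414 ≡ 1, so λ ≡ 32·18 ≡ 45.
  x = λ² - 56 - 56 = 2025 - 112 ≡ 25; y = λ·(56 - 25) - 41 ≡ 56. → (25, 56)
3P: (25, 56) + (56, 41). λ = (41 - 56)/(56 - 25) ≡ 44/31 mod 59. 31⁻¹ ≡ 40 (mod 59), so λ ≡ 49.
  x = λ² - 25 - 56 = 2401 - 81 ≡ 19; y = λ·(25 - 19) - 56 ≡ 2. → (19, 2)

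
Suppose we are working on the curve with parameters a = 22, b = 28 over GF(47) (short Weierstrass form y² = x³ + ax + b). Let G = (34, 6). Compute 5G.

Double-and-add on 5 = (101)₂. Start with G = (34, 6) for the leading 1-bit.
double: tangent at (34, 6): λ = (3·34² + 22)/(2·6) ≡ 12/12. 12⁻¹ ≡ 4 (mod 47), so λ ≡ 12·4 ≡ 1.
  x = λ² - 34 - 34 = 1 - 68 ≡ 27; y = λ·(34 - 27) - 6 ≡ 1. → (27, 1)
double: tangent at (27, 1): λ = (3·27² + 22)/(2·1) ≡ 0/2. 2⁻¹ ≡ 24 (mod 47), so λ ≡ 0·24 ≡ 0.
  x = λ² - 27 - 27 = 0 - 54 ≡ 40; y = λ·(27 - 40) - 1 ≡ 46. → (40, 46)
add G: (40, 46) + (34, 6). λ = (6 - 46)/(34 - 40) ≡ 7/41 mod 47. 41⁻¹ ≡ 39 (mod 47), so λ ≡ 38.
  x = λ² - 40 - 34 = 1444 - 74 ≡ 7; y = λ·(40 - 7) - 46 ≡ 33. → (7, 33)

(7, 33)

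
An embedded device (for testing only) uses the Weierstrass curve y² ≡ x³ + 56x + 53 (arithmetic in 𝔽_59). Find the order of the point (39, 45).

2P: tangent at (39, 45): λ = (3·39² + 56)/(2·45) ≡ 17/31. 31⁻¹ ≡ 40 (mod 59) since 31·40 = 1240 ≡ 1, so λ ≡ 17·40 ≡ 31.
  x = λ² - 39 - 39 = 961 - 78 ≡ 57; y = λ·(39 - 57) - 45 ≡ 46. → (57, 46)
3P: (57, 46) + (39, 45). λ = (45 - 46)/(39 - 57) ≡ 58/41 mod 59. 41⁻¹ ≡ 36 (mod 59), so λ ≡ 23.
  x = λ² - 57 - 39 = 529 - 96 ≡ 20; y = λ·(57 - 20) - 46 ≡ 38. → (20, 38)
4P: (20, 38) + (39, 45). λ = (45 - 38)/(39 - 20) ≡ 7/19 mod 59. 19⁻¹ ≡ 28 (mod 59), so λ ≡ 19.
  x = λ² - 20 - 39 = 361 - 59 ≡ 7; y = λ·(20 - 7) - 38 ≡ 32. → (7, 32)
5P: (7, 32) + (39, 45). λ = (45 - 32)/(39 - 7) ≡ 13/32 mod 59. 32⁻¹ ≡ 24 (mod 59), so λ ≡ 17.
  x = λ² - 7 - 39 = 289 - 46 ≡ 7; y = λ·(7 - 7) - 32 ≡ 27. → (7, 27)
6P: (7, 27) + (39, 45). λ = (45 - 27)/(39 - 7) ≡ 18/32 mod 59. 32⁻¹ ≡ 24 (mod 59), so λ ≡ 19.
  x = λ² - 7 - 39 = 361 - 46 ≡ 20; y = λ·(7 - 20) - 27 ≡ 21. → (20, 21)
7P: (20, 21) + (39, 45). λ = (45 - 21)/(39 - 20) ≡ 24/19 mod 59. 19⁻¹ ≡ 28 (mod 59) since 19·28 = 532 ≡ 1, so λ ≡ 23.
  x = λ² - 20 - 39 = 529 - 59 ≡ 57; y = λ·(20 - 57) - 21 ≡ 13. → (57, 13)
8P: (57, 13) + (39, 45). λ = (45 - 13)/(39 - 57) ≡ 32/41 mod 59. 41⁻¹ ≡ 36 (mod 59) since 41·36 = 1476 ≡ 1, so λ ≡ 31.
  x = λ² - 57 - 39 = 961 - 96 ≡ 39; y = λ·(57 - 39) - 13 ≡ 14. → (39, 14)
9P: (39, 14) + (39, 45): same x and y₁ ≡ -y₂, so the sum is 𝒪.
9P = 𝒪, so the order is 9.

9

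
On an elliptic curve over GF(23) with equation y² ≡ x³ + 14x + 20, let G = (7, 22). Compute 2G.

(9, 1)

tangent at (7, 22): λ = (3·7² + 14)/(2·22) ≡ 0/21. 21⁻¹ ≡ 11 (mod 23), so λ ≡ 0·11 ≡ 0.
  x = λ² - 7 - 7 = 0 - 14 ≡ 9; y = λ·(7 - 9) - 22 ≡ 1. → (9, 1)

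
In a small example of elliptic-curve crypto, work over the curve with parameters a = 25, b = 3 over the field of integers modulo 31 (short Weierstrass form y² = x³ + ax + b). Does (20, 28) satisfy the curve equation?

y² = 28² ≡ 9; x³ + 25x + 3 = 8503 ≡ 9 (mod 31). 9 = 9.

yes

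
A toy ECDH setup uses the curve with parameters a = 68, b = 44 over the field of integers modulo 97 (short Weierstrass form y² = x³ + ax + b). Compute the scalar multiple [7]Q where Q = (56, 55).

Repeated addition: build up to 7Q.
2Q: tangent at (56, 55): λ = (3·56² + 68)/(2·55) ≡ 67/13. 13⁻¹ ≡ 15 (mod 97), so λ ≡ 67·15 ≡ 35.
  x = λ² - 56 - 56 = 1225 - 112 ≡ 46; y = λ·(56 - 46) - 55 ≡ 4. → (46, 4)
3Q: (46, 4) + (56, 55). λ = (55 - 4)/(56 - 46) ≡ 51/10 mod 97. 10⁻¹ ≡ 68 (mod 97), so λ ≡ 73.
  x = λ² - 46 - 56 = 5329 - 102 ≡ 86; y = λ·(46 - 86) - 4 ≡ 83. → (86, 83)
4Q: (86, 83) + (56, 55). λ = (55 - 83)/(56 - 86) ≡ 69/67 mod 97. 67⁻¹ ≡ 42 (mod 97), so λ ≡ 85.
  x = λ² - 86 - 56 = 7225 - 142 ≡ 2; y = λ·(86 - 2) - 83 ≡ 73. → (2, 73)
5Q: (2, 73) + (56, 55). λ = (55 - 73)/(56 - 2) ≡ 79/54 mod 97. 54⁻¹ ≡ 9 (mod 97), so λ ≡ 32.
  x = λ² - 2 - 56 = 1024 - 58 ≡ 93; y = λ·(2 - 93) - 73 ≡ 22. → (93, 22)
6Q: (93, 22) + (56, 55). λ = (55 - 22)/(56 - 93) ≡ 33/60 mod 97. 60⁻¹ ≡ 76 (mod 97), so λ ≡ 83.
  x = λ² - 93 - 56 = 6889 - 149 ≡ 47; y = λ·(93 - 47) - 22 ≡ 13. → (47, 13)
7Q: (47, 13) + (56, 55). λ = (55 - 13)/(56 - 47) ≡ 42/9 mod 97. 9⁻¹ ≡ 54 (mod 97) since 9·54 = 486 ≡ 1, so λ ≡ 37.
  x = λ² - 47 - 56 = 1369 - 103 ≡ 5; y = λ·(47 - 5) - 13 ≡ 86. → (5, 86)

(5, 86)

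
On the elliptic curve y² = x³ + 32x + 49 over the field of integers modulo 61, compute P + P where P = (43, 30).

tangent at (43, 30): λ = (3·43² + 32)/(2·30) ≡ 28/60. 60⁻¹ ≡ 60 (mod 61), so λ ≡ 28·60 ≡ 33.
  x = λ² - 43 - 43 = 1089 - 86 ≡ 27; y = λ·(43 - 27) - 30 ≡ 10. → (27, 10)

(27, 10)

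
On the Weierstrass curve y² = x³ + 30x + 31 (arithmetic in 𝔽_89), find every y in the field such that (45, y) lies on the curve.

x³ + 30x + 31 = 92506 ≡ 35 (mod 89).
35 is a non-residue mod 89; no y exists.

none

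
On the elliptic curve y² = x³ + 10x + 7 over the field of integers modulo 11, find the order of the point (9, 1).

2P: tangent at (9, 1): λ = (3·9² + 10)/(2·1) ≡ 0/2. 2⁻¹ ≡ 6 (mod 11) since 2·6 = 12 ≡ 1, so λ ≡ 0·6 ≡ 0.
  x = λ² - 9 - 9 = 0 - 18 ≡ 4; y = λ·(9 - 4) - 1 ≡ 10. → (4, 10)
3P: (4, 10) + (9, 1). λ = (1 - 10)/(9 - 4) ≡ 2/5 mod 11. 5⁻¹ ≡ 9 (mod 11) since 5·9 = 45 ≡ 1, so λ ≡ 7.
  x = λ² - 4 - 9 = 49 - 13 ≡ 3; y = λ·(4 - 3) - 10 ≡ 8. → (3, 8)
4P: (3, 8) + (9, 1). λ = (1 - 8)/(9 - 3) ≡ 4/6 mod 11. 6⁻¹ ≡ 2 (mod 11), so λ ≡ 8.
  x = λ² - 3 - 9 = 64 - 12 ≡ 8; y = λ·(3 - 8) - 8 ≡ 7. → (8, 7)
5P: (8, 7) + (9, 1). λ = (1 - 7)/(9 - 8) ≡ 5/1 mod 11. 1⁻¹ ≡ 1 (mod 11) since 1·1 = 1 ≡ 1, so λ ≡ 5.
  x = λ² - 8 - 9 = 25 - 17 ≡ 8; y = λ·(8 - 8) - 7 ≡ 4. → (8, 4)
6P: (8, 4) + (9, 1). λ = (1 - 4)/(9 - 8) ≡ 8/1 mod 11. 1⁻¹ ≡ 1 (mod 11), so λ ≡ 8.
  x = λ² - 8 - 9 = 64 - 17 ≡ 3; y = λ·(8 - 3) - 4 ≡ 3. → (3, 3)
7P: (3, 3) + (9, 1). λ = (1 - 3)/(9 - 3) ≡ 9/6 mod 11. 6⁻¹ ≡ 2 (mod 11), so λ ≡ 7.
  x = λ² - 3 - 9 = 49 - 12 ≡ 4; y = λ·(3 - 4) - 3 ≡ 1. → (4, 1)
8P: (4, 1) + (9, 1). λ = (1 - 1)/(9 - 4) ≡ 0/5 mod 11. 5⁻¹ ≡ 9 (mod 11) since 5·9 = 45 ≡ 1, so λ ≡ 0.
  x = λ² - 4 - 9 = 0 - 13 ≡ 9; y = λ·(4 - 9) - 1 ≡ 10. → (9, 10)
9P: (9, 10) + (9, 1): same x and y₁ ≡ -y₂, so the sum is 𝒪.
9P = 𝒪, so the order is 9.

9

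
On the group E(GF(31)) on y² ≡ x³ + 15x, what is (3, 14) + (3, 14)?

tangent at (3, 14): λ = (3·3² + 15)/(2·14) ≡ 11/28. 28⁻¹ ≡ 10 (mod 31), so λ ≡ 11·10 ≡ 17.
  x = λ² - 3 - 3 = 289 - 6 ≡ 4; y = λ·(3 - 4) - 14 ≡ 0. → (4, 0)

(4, 0)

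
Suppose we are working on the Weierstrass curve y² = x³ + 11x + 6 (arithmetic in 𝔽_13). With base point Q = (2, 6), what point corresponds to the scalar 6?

(4, 6)

Double-and-add on 6 = (110)₂. Start with Q = (2, 6) for the leading 1-bit.
double: tangent at (2, 6): λ = (3·2² + 11)/(2·6) ≡ 10/12. 12⁻¹ ≡ 12 (mod 13), so λ ≡ 10·12 ≡ 3.
  x = λ² - 2 - 2 = 9 - 4 ≡ 5; y = λ·(2 - 5) - 6 ≡ 11. → (5, 11)
add Q: (5, 11) + (2, 6). λ = (6 - 11)/(2 - 5) ≡ 8/10 mod 13. 10⁻¹ ≡ 4 (mod 13), so λ ≡ 6.
  x = λ² - 5 - 2 = 36 - 7 ≡ 3; y = λ·(5 - 3) - 11 ≡ 1. → (3, 1)
double: tangent at (3, 1): λ = (3·3² + 11)/(2·1) ≡ 12/2. 2⁻¹ ≡ 7 (mod 13), so λ ≡ 12·7 ≡ 6.
  x = λ² - 3 - 3 = 36 - 6 ≡ 4; y = λ·(3 - 4) - 1 ≡ 6. → (4, 6)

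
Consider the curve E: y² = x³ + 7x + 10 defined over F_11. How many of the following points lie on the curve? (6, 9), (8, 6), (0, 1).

1

(6, 9): 9² ≡ 4, rhs ≡ 4 → on.
(8, 6): 6² ≡ 3, rhs ≡ 6 → off.
(0, 1): 1² ≡ 1, rhs ≡ 10 → off.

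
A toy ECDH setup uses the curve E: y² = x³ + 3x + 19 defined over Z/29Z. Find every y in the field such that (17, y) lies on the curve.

13, 16

x³ + 3x + 19 = 4983 ≡ 24 (mod 29).
Square roots of 24 mod 29: 13 and 16 (since 13² = 169 ≡ 24).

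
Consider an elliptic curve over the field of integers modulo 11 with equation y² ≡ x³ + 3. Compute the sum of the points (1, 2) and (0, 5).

(8, 8)

(1, 2) + (0, 5). λ = (5 - 2)/(0 - 1) ≡ 3/10 mod 11. 10⁻¹ ≡ 10 (mod 11) since 10·10 = 100 ≡ 1, so λ ≡ 8.
  x = λ² - 1 - 0 = 64 - 1 ≡ 8; y = λ·(1 - 8) - 2 ≡ 8. → (8, 8)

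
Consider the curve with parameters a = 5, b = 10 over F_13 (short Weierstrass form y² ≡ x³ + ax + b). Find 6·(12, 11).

Write P = (12, 11).
Double-and-add on 6 = (110)₂. Start with P = (12, 11) for the leading 1-bit.
double: tangent at (12, 11): λ = (3·12² + 5)/(2·11) ≡ 8/9. 9⁻¹ ≡ 3 (mod 13), so λ ≡ 8·3 ≡ 11.
  x = λ² - 12 - 12 = 121 - 24 ≡ 6; y = λ·(12 - 6) - 11 ≡ 3. → (6, 3)
add P: (6, 3) + (12, 11). λ = (11 - 3)/(12 - 6) ≡ 8/6 mod 13. 6⁻¹ ≡ 11 (mod 13), so λ ≡ 10.
  x = λ² - 6 - 12 = 100 - 18 ≡ 4; y = λ·(6 - 4) - 3 ≡ 4. → (4, 4)
double: tangent at (4, 4): λ = (3·4² + 5)/(2·4) ≡ 1/8. 8⁻¹ ≡ 5 (mod 13) since 8·5 = 40 ≡ 1, so λ ≡ 1·5 ≡ 5.
  x = λ² - 4 - 4 = 25 - 8 ≡ 4; y = λ·(4 - 4) - 4 ≡ 9. → (4, 9)

(4, 9)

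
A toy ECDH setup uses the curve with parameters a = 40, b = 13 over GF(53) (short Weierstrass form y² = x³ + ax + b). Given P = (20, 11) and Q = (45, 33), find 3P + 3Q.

(1, 1)

First 3P:
Repeated addition: build up to 3P.
2P: tangent at (20, 11): λ = (3·20² + 40)/(2·11) ≡ 21/22. 22⁻¹ ≡ 41 (mod 53), so λ ≡ 21·41 ≡ 13.
  x = λ² - 20 - 20 = 169 - 40 ≡ 23; y = λ·(20 - 23) - 11 ≡ 3. → (23, 3)
3P: (23, 3) + (20, 11). λ = (11 - 3)/(20 - 23) ≡ 8/50 mod 53. 50⁻¹ ≡ 35 (mod 53) since 50·35 = 1750 ≡ 1, so λ ≡ 15.
  x = λ² - 23 - 20 = 225 - 43 ≡ 23; y = λ·(23 - 23) - 3 ≡ 50. → (23, 50)
3P = (23, 50).
Next 3Q:
Repeated addition: build up to 3Q.
2Q: tangent at (45, 33): λ = (3·45² + 40)/(2·33) ≡ 20/13. 13⁻¹ ≡ 49 (mod 53), so λ ≡ 20·49 ≡ 26.
  x = λ² - 45 - 45 = 676 - 90 ≡ 3; y = λ·(45 - 3) - 33 ≡ 52. → (3, 52)
3Q: (3, 52) + (45, 33). λ = (33 - 52)/(45 - 3) ≡ 34/42 mod 53. 42⁻¹ ≡ 24 (mod 53) since 42·24 = 1008 ≡ 1, so λ ≡ 21.
  x = λ² - 3 - 45 = 441 - 48 ≡ 22; y = λ·(3 - 22) - 52 ≡ 26. → (22, 26)
3Q = (22, 26).
Finally 3P + 3Q:
(23, 50) + (22, 26). λ = (26 - 50)/(22 - 23) ≡ 29/52 mod 53. 52⁻¹ ≡ 52 (mod 53), so λ ≡ 24.
  x = λ² - 23 - 22 = 576 - 45 ≡ 1; y = λ·(23 - 1) - 50 ≡ 1. → (1, 1)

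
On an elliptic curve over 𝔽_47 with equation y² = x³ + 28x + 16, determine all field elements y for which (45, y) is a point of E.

x³ + 28x + 16 = 92401 ≡ 46 (mod 47).
46 is a non-residue mod 47; no y exists.

none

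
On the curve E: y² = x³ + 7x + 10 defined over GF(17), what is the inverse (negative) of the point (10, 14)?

-(10, 14) = (10, -14 mod 17) = (10, 3).

(10, 3)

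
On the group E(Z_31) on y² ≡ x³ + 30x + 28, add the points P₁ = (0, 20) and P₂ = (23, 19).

(24, 8)

(0, 20) + (23, 19). λ = (19 - 20)/(23 - 0) ≡ 30/23 mod 31. 23⁻¹ ≡ 27 (mod 31), so λ ≡ 4.
  x = λ² - 0 - 23 = 16 - 23 ≡ 24; y = λ·(0 - 24) - 20 ≡ 8. → (24, 8)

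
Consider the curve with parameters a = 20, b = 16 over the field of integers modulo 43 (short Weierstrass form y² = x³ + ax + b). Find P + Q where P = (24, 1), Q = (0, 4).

(24, 1) + (0, 4). λ = (4 - 1)/(0 - 24) ≡ 3/19 mod 43. 19⁻¹ ≡ 34 (mod 43), so λ ≡ 16.
  x = λ² - 24 - 0 = 256 - 24 ≡ 17; y = λ·(24 - 17) - 1 ≡ 25. → (17, 25)

(17, 25)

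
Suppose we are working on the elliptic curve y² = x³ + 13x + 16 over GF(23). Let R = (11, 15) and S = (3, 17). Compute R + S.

(11, 15) + (3, 17). λ = (17 - 15)/(3 - 11) ≡ 2/15 mod 23. 15⁻¹ ≡ 20 (mod 23) since 15·20 = 300 ≡ 1, so λ ≡ 17.
  x = λ² - 11 - 3 = 289 - 14 ≡ 22; y = λ·(11 - 22) - 15 ≡ 5. → (22, 5)

(22, 5)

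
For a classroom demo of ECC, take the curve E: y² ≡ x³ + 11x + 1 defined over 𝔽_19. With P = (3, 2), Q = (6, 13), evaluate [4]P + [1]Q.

(14, 7)

First 4P:
Repeated addition: build up to 4P.
2P: tangent at (3, 2): λ = (3·3² + 11)/(2·2) ≡ 0/4. 4⁻¹ ≡ 5 (mod 19) since 4·5 = 20 ≡ 1, so λ ≡ 0·5 ≡ 0.
  x = λ² - 3 - 3 = 0 - 6 ≡ 13; y = λ·(3 - 13) - 2 ≡ 17. → (13, 17)
3P: (13, 17) + (3, 2). λ = (2 - 17)/(3 - 13) ≡ 4/9 mod 19. 9⁻¹ ≡ 17 (mod 19), so λ ≡ 11.
  x = λ² - 13 - 3 = 121 - 16 ≡ 10; y = λ·(13 - 10) - 17 ≡ 16. → (10, 16)
4P: (10, 16) + (3, 2). λ = (2 - 16)/(3 - 10) ≡ 5/12 mod 19. 12⁻¹ ≡ 8 (mod 19) since 12·8 = 96 ≡ 1, so λ ≡ 2.
  x = λ² - 10 - 3 = 4 - 13 ≡ 10; y = λ·(10 - 10) - 16 ≡ 3. → (10, 3)
4P = (10, 3).
Finally 4P + Q:
(10, 3) + (6, 13). λ = (13 - 3)/(6 - 10) ≡ 10/15 mod 19. 15⁻¹ ≡ 14 (mod 19), so λ ≡ 7.
  x = λ² - 10 - 6 = 49 - 16 ≡ 14; y = λ·(10 - 14) - 3 ≡ 7. → (14, 7)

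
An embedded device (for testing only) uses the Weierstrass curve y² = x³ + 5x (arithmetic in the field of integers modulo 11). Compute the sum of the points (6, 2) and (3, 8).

(6, 9)

(6, 2) + (3, 8). λ = (8 - 2)/(3 - 6) ≡ 6/8 mod 11. 8⁻¹ ≡ 7 (mod 11), so λ ≡ 9.
  x = λ² - 6 - 3 = 81 - 9 ≡ 6; y = λ·(6 - 6) - 2 ≡ 9. → (6, 9)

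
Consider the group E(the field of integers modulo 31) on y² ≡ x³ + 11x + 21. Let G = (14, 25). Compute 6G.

Double-and-add on 6 = (110)₂. Start with G = (14, 25) for the leading 1-bit.
double: tangent at (14, 25): λ = (3·14² + 11)/(2·25) ≡ 10/19. 19⁻¹ ≡ 18 (mod 31), so λ ≡ 10·18 ≡ 25.
  x = λ² - 14 - 14 = 625 - 28 ≡ 8; y = λ·(14 - 8) - 25 ≡ 1. → (8, 1)
add G: (8, 1) + (14, 25). λ = (25 - 1)/(14 - 8) ≡ 24/6 mod 31. 6⁻¹ ≡ 26 (mod 31), so λ ≡ 4.
  x = λ² - 8 - 14 = 16 - 22 ≡ 25; y = λ·(8 - 25) - 1 ≡ 24. → (25, 24)
double: tangent at (25, 24): λ = (3·25² + 11)/(2·24) ≡ 26/17. 17⁻¹ ≡ 11 (mod 31), so λ ≡ 26·11 ≡ 7.
  x = λ² - 25 - 25 = 49 - 50 ≡ 30; y = λ·(25 - 30) - 24 ≡ 3. → (30, 3)

(30, 3)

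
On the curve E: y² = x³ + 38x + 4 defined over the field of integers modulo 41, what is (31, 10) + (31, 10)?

tangent at (31, 10): λ = (3·31² + 38)/(2·10) ≡ 10/20. 20⁻¹ ≡ 39 (mod 41) since 20·39 = 780 ≡ 1, so λ ≡ 10·39 ≡ 21.
  x = λ² - 31 - 31 = 441 - 62 ≡ 10; y = λ·(31 - 10) - 10 ≡ 21. → (10, 21)

(10, 21)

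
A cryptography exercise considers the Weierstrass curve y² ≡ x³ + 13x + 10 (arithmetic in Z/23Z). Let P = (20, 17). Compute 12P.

(10, 6)

Double-and-add on 12 = (1100)₂. Start with P = (20, 17) for the leading 1-bit.
double: tangent at (20, 17): λ = (3·20² + 13)/(2·17) ≡ 17/11. 11⁻¹ ≡ 21 (mod 23) since 11·21 = 231 ≡ 1, so λ ≡ 17·21 ≡ 12.
  x = λ² - 20 - 20 = 144 - 40 ≡ 12; y = λ·(20 - 12) - 17 ≡ 10. → (12, 10)
add P: (12, 10) + (20, 17). λ = (17 - 10)/(20 - 12) ≡ 7/8 mod 23. 8⁻¹ ≡ 3 (mod 23) since 8·3 = 24 ≡ 1, so λ ≡ 21.
  x = λ² - 12 - 20 = 441 - 32 ≡ 18; y = λ·(12 - 18) - 10 ≡ 2. → (18, 2)
double: tangent at (18, 2): λ = (3·18² + 13)/(2·2) ≡ 19/4. 4⁻¹ ≡ 6 (mod 23) since 4·6 = 24 ≡ 1, so λ ≡ 19·6 ≡ 22.
  x = λ² - 18 - 18 = 484 - 36 ≡ 11; y = λ·(18 - 11) - 2 ≡ 14. → (11, 14)
double: tangent at (11, 14): λ = (3·11² + 13)/(2·14) ≡ 8/5. 5⁻¹ ≡ 14 (mod 23), so λ ≡ 8·14 ≡ 20.
  x = λ² - 11 - 11 = 400 - 22 ≡ 10; y = λ·(11 - 10) - 14 ≡ 6. → (10, 6)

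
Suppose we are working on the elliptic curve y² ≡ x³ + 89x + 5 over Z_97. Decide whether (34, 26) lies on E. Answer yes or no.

no

y² = 26² ≡ 94; x³ + 89x + 5 = 42335 ≡ 43 (mod 97). 94 ≠ 43.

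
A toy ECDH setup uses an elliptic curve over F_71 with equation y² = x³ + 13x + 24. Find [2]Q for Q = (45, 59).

tangent at (45, 59): λ = (3·45² + 13)/(2·59) ≡ 53/47. 47⁻¹ ≡ 68 (mod 71), so λ ≡ 53·68 ≡ 54.
  x = λ² - 45 - 45 = 2916 - 90 ≡ 57; y = λ·(45 - 57) - 59 ≡ 3. → (57, 3)

(57, 3)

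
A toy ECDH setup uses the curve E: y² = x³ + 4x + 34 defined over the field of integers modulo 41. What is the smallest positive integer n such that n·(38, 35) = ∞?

2P: tangent at (38, 35): λ = (3·38² + 4)/(2·35) ≡ 31/29. 29⁻¹ ≡ 17 (mod 41) since 29·17 = 493 ≡ 1, so λ ≡ 31·17 ≡ 35.
  x = λ² - 38 - 38 = 1225 - 76 ≡ 1; y = λ·(38 - 1) - 35 ≡ 30. → (1, 30)
3P: (1, 30) + (38, 35). λ = (35 - 30)/(38 - 1) ≡ 5/37 mod 41. 37⁻¹ ≡ 10 (mod 41) since 37·10 = 370 ≡ 1, so λ ≡ 9.
  x = λ² - 1 - 38 = 81 - 39 ≡ 1; y = λ·(1 - 1) - 30 ≡ 11. → (1, 11)
4P: (1, 11) + (38, 35). λ = (35 - 11)/(38 - 1) ≡ 24/37 mod 41. 37⁻¹ ≡ 10 (mod 41), so λ ≡ 35.
  x = λ² - 1 - 38 = 1225 - 39 ≡ 38; y = λ·(1 - 38) - 11 ≡ 6. → (38, 6)
5P: (38, 6) + (38, 35): same x and y₁ ≡ -y₂, so the sum is ∞.
5P = ∞, so the order is 5.

5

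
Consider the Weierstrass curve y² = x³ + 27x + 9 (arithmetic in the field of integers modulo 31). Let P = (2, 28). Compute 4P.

Repeated addition: build up to 4P.
2P: tangent at (2, 28): λ = (3·2² + 27)/(2·28) ≡ 8/25. 25⁻¹ ≡ 5 (mod 31) since 25·5 = 125 ≡ 1, so λ ≡ 8·5 ≡ 9.
  x = λ² - 2 - 2 = 81 - 4 ≡ 15; y = λ·(2 - 15) - 28 ≡ 10. → (15, 10)
3P: (15, 10) + (2, 28). λ = (28 - 10)/(2 - 15) ≡ 18/18 mod 31. 18⁻¹ ≡ 19 (mod 31), so λ ≡ 1.
  x = λ² - 15 - 2 = 1 - 17 ≡ 15; y = λ·(15 - 15) - 10 ≡ 21. → (15, 21)
4P: (15, 21) + (2, 28). λ = (28 - 21)/(2 - 15) ≡ 7/18 mod 31. 18⁻¹ ≡ 19 (mod 31), so λ ≡ 9.
  x = λ² - 15 - 2 = 81 - 17 ≡ 2; y = λ·(15 - 2) - 21 ≡ 3. → (2, 3)

(2, 3)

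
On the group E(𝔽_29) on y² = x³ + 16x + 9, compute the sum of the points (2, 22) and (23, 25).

(20, 21)

(2, 22) + (23, 25). λ = (25 - 22)/(23 - 2) ≡ 3/21 mod 29. 21⁻¹ ≡ 18 (mod 29), so λ ≡ 25.
  x = λ² - 2 - 23 = 625 - 25 ≡ 20; y = λ·(2 - 20) - 22 ≡ 21. → (20, 21)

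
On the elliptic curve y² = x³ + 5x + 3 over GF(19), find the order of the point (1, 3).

2P: tangent at (1, 3): λ = (3·1² + 5)/(2·3) ≡ 8/6. 6⁻¹ ≡ 16 (mod 19) since 6·16 = 96 ≡ 1, so λ ≡ 8·16 ≡ 14.
  x = λ² - 1 - 1 = 196 - 2 ≡ 4; y = λ·(1 - 4) - 3 ≡ 12. → (4, 12)
3P: (4, 12) + (1, 3). λ = (3 - 12)/(1 - 4) ≡ 10/16 mod 19. 16⁻¹ ≡ 6 (mod 19) since 16·6 = 96 ≡ 1, so λ ≡ 3.
  x = λ² - 4 - 1 = 9 - 5 ≡ 4; y = λ·(4 - 4) - 12 ≡ 7. → (4, 7)
4P: (4, 7) + (1, 3). λ = (3 - 7)/(1 - 4) ≡ 15/16 mod 19. 16⁻¹ ≡ 6 (mod 19), so λ ≡ 14.
  x = λ² - 4 - 1 = 196 - 5 ≡ 1; y = λ·(4 - 1) - 7 ≡ 16. → (1, 16)
5P: (1, 16) + (1, 3): same x and y₁ ≡ -y₂, so the sum is the point at infinity.
5P = the point at infinity, so the order is 5.

5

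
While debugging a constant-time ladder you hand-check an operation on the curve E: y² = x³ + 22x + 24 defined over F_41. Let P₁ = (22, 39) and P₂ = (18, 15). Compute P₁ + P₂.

(37, 35)

(22, 39) + (18, 15). λ = (15 - 39)/(18 - 22) ≡ 17/37 mod 41. 37⁻¹ ≡ 10 (mod 41), so λ ≡ 6.
  x = λ² - 22 - 18 = 36 - 40 ≡ 37; y = λ·(22 - 37) - 39 ≡ 35. → (37, 35)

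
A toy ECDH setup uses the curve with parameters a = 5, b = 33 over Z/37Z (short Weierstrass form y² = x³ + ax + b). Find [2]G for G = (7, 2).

tangent at (7, 2): λ = (3·7² + 5)/(2·2) ≡ 4/4. 4⁻¹ ≡ 28 (mod 37) since 4·28 = 112 ≡ 1, so λ ≡ 4·28 ≡ 1.
  x = λ² - 7 - 7 = 1 - 14 ≡ 24; y = λ·(7 - 24) - 2 ≡ 18. → (24, 18)

(24, 18)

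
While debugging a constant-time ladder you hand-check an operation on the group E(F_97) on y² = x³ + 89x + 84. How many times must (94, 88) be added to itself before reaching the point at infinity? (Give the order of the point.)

2P: tangent at (94, 88): λ = (3·94² + 89)/(2·88) ≡ 19/79. 79⁻¹ ≡ 70 (mod 97), so λ ≡ 19·70 ≡ 69.
  x = λ² - 94 - 94 = 4761 - 188 ≡ 14; y = λ·(94 - 14) - 88 ≡ 0. → (14, 0)
3P: (14, 0) + (94, 88). λ = (88 - 0)/(94 - 14) ≡ 88/80 mod 97. 80⁻¹ ≡ 57 (mod 97), so λ ≡ 69.
  x = λ² - 14 - 94 = 4761 - 108 ≡ 94; y = λ·(14 - 94) - 0 ≡ 9. → (94, 9)
4P: (94, 9) + (94, 88): same x and y₁ ≡ -y₂, so the sum is the point at infinity.
4P = the point at infinity, so the order is 4.

4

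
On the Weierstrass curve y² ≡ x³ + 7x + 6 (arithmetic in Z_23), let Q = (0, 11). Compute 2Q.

(3, 10)

tangent at (0, 11): λ = (3·0² + 7)/(2·11) ≡ 7/22. 22⁻¹ ≡ 22 (mod 23), so λ ≡ 7·22 ≡ 16.
  x = λ² - 0 - 0 = 256 - 0 ≡ 3; y = λ·(0 - 3) - 11 ≡ 10. → (3, 10)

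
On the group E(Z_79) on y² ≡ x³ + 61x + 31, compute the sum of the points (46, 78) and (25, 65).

(34, 31)

(46, 78) + (25, 65). λ = (65 - 78)/(25 - 46) ≡ 66/58 mod 79. 58⁻¹ ≡ 15 (mod 79) since 58·15 = 870 ≡ 1, so λ ≡ 42.
  x = λ² - 46 - 25 = 1764 - 71 ≡ 34; y = λ·(46 - 34) - 78 ≡ 31. → (34, 31)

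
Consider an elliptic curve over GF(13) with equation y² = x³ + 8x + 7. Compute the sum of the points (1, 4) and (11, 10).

(1, 4) + (11, 10). λ = (10 - 4)/(11 - 1) ≡ 6/10 mod 13. 10⁻¹ ≡ 4 (mod 13), so λ ≡ 11.
  x = λ² - 1 - 11 = 121 - 12 ≡ 5; y = λ·(1 - 5) - 4 ≡ 4. → (5, 4)

(5, 4)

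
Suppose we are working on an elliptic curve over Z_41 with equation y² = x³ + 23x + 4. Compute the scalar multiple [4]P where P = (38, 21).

(40, 29)

Double-and-add on 4 = (100)₂. Start with P = (38, 21) for the leading 1-bit.
double: tangent at (38, 21): λ = (3·38² + 23)/(2·21) ≡ 9/1. 1⁻¹ ≡ 1 (mod 41) since 1·1 = 1 ≡ 1, so λ ≡ 9·1 ≡ 9.
  x = λ² - 38 - 38 = 81 - 76 ≡ 5; y = λ·(38 - 5) - 21 ≡ 30. → (5, 30)
double: tangent at (5, 30): λ = (3·5² + 23)/(2·30) ≡ 16/19. 19⁻¹ ≡ 13 (mod 41) since 19·13 = 247 ≡ 1, so λ ≡ 16·13 ≡ 3.
  x = λ² - 5 - 5 = 9 - 10 ≡ 40; y = λ·(5 - 40) - 30 ≡ 29. → (40, 29)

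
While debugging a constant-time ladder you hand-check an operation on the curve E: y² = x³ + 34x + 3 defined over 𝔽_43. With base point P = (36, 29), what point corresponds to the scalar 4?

(4, 26)

Double-and-add on 4 = (100)₂. Start with P = (36, 29) for the leading 1-bit.
double: tangent at (36, 29): λ = (3·36² + 34)/(2·29) ≡ 9/15. 15⁻¹ ≡ 23 (mod 43), so λ ≡ 9·23 ≡ 35.
  x = λ² - 36 - 36 = 1225 - 72 ≡ 35; y = λ·(36 - 35) - 29 ≡ 6. → (35, 6)
double: tangent at (35, 6): λ = (3·35² + 34)/(2·6) ≡ 11/12. 12⁻¹ ≡ 18 (mod 43) since 12·18 = 216 ≡ 1, so λ ≡ 11·18 ≡ 26.
  x = λ² - 35 - 35 = 676 - 70 ≡ 4; y = λ·(35 - 4) - 6 ≡ 26. → (4, 26)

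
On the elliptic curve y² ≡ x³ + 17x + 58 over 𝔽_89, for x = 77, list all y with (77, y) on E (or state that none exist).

23, 66

x³ + 17x + 58 = 457900 ≡ 84 (mod 89).
Square roots of 84 mod 89: 23 and 66 (since 23² = 529 ≡ 84).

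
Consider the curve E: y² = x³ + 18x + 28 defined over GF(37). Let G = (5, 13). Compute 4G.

Double-and-add on 4 = (100)₂. Start with G = (5, 13) for the leading 1-bit.
double: tangent at (5, 13): λ = (3·5² + 18)/(2·13) ≡ 19/26. 26⁻¹ ≡ 10 (mod 37), so λ ≡ 19·10 ≡ 5.
  x = λ² - 5 - 5 = 25 - 10 ≡ 15; y = λ·(5 - 15) - 13 ≡ 11. → (15, 11)
double: tangent at (15, 11): λ = (3·15² + 18)/(2·11) ≡ 27/22. 22⁻¹ ≡ 32 (mod 37), so λ ≡ 27·32 ≡ 13.
  x = λ² - 15 - 15 = 169 - 30 ≡ 28; y = λ·(15 - 28) - 11 ≡ 5. → (28, 5)

(28, 5)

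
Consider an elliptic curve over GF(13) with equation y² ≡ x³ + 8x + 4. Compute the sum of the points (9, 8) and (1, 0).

(9, 8) + (1, 0). λ = (0 - 8)/(1 - 9) ≡ 5/5 mod 13. 5⁻¹ ≡ 8 (mod 13) since 5·8 = 40 ≡ 1, so λ ≡ 1.
  x = λ² - 9 - 1 = 1 - 10 ≡ 4; y = λ·(9 - 4) - 8 ≡ 10. → (4, 10)

(4, 10)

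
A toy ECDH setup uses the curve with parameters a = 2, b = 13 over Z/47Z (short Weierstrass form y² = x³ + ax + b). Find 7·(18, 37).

(14, 24)

Write G = (18, 37).
Double-and-add on 7 = (111)₂. Start with G = (18, 37) for the leading 1-bit.
double: tangent at (18, 37): λ = (3·18² + 2)/(2·37) ≡ 34/27. 27⁻¹ ≡ 7 (mod 47), so λ ≡ 34·7 ≡ 3.
  x = λ² - 18 - 18 = 9 - 36 ≡ 20; y = λ·(18 - 20) - 37 ≡ 4. → (20, 4)
add G: (20, 4) + (18, 37). λ = (37 - 4)/(18 - 20) ≡ 33/45 mod 47. 45⁻¹ ≡ 23 (mod 47) since 45·23 = 1035 ≡ 1, so λ ≡ 7.
  x = λ² - 20 - 18 = 49 - 38 ≡ 11; y = λ·(20 - 11) - 4 ≡ 12. → (11, 12)
double: tangent at (11, 12): λ = (3·11² + 2)/(2·12) ≡ 36/24. 24⁻¹ ≡ 2 (mod 47), so λ ≡ 36·2 ≡ 25.
  x = λ² - 11 - 11 = 625 - 22 ≡ 39; y = λ·(11 - 39) - 12 ≡ 40. → (39, 40)
add G: (39, 40) + (18, 37). λ = (37 - 40)/(18 - 39) ≡ 44/26 mod 47. 26⁻¹ ≡ 38 (mod 47), so λ ≡ 27.
  x = λ² - 39 - 18 = 729 - 57 ≡ 14; y = λ·(39 - 14) - 40 ≡ 24. → (14, 24)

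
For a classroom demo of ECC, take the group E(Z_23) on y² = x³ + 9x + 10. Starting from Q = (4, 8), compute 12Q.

Double-and-add on 12 = (1100)₂. Start with Q = (4, 8) for the leading 1-bit.
double: tangent at (4, 8): λ = (3·4² + 9)/(2·8) ≡ 11/16. 16⁻¹ ≡ 13 (mod 23), so λ ≡ 11·13 ≡ 5.
  x = λ² - 4 - 4 = 25 - 8 ≡ 17; y = λ·(4 - 17) - 8 ≡ 19. → (17, 19)
add Q: (17, 19) + (4, 8). λ = (8 - 19)/(4 - 17) ≡ 12/10 mod 23. 10⁻¹ ≡ 7 (mod 23) since 10·7 = 70 ≡ 1, so λ ≡ 15.
  x = λ² - 17 - 4 = 225 - 21 ≡ 20; y = λ·(17 - 20) - 19 ≡ 5. → (20, 5)
double: tangent at (20, 5): λ = (3·20² + 9)/(2·5) ≡ 13/10. 10⁻¹ ≡ 7 (mod 23) since 10·7 = 70 ≡ 1, so λ ≡ 13·7 ≡ 22.
  x = λ² - 20 - 20 = 484 - 40 ≡ 7; y = λ·(20 - 7) - 5 ≡ 5. → (7, 5)
double: tangent at (7, 5): λ = (3·7² + 9)/(2·5) ≡ 18/10. 10⁻¹ ≡ 7 (mod 23) since 10·7 = 70 ≡ 1, so λ ≡ 18·7 ≡ 11.
  x = λ² - 7 - 7 = 121 - 14 ≡ 15; y = λ·(7 - 15) - 5 ≡ 22. → (15, 22)

(15, 22)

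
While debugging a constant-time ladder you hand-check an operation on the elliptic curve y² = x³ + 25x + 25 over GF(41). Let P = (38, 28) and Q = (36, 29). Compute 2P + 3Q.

(23, 37)

First 2P:
Repeated addition: build up to 2P.
2P: tangent at (38, 28): λ = (3·38² + 25)/(2·28) ≡ 11/15. 15⁻¹ ≡ 11 (mod 41), so λ ≡ 11·11 ≡ 39.
  x = λ² - 38 - 38 = 1521 - 76 ≡ 10; y = λ·(38 - 10) - 28 ≡ 39. → (10, 39)
2P = (10, 39).
Next 3Q:
Repeated addition: build up to 3Q.
2Q: tangent at (36, 29): λ = (3·36² + 25)/(2·29) ≡ 18/17. 17⁻¹ ≡ 29 (mod 41), so λ ≡ 18·29 ≡ 30.
  x = λ² - 36 - 36 = 900 - 72 ≡ 8; y = λ·(36 - 8) - 29 ≡ 32. → (8, 32)
3Q: (8, 32) + (36, 29). λ = (29 - 32)/(36 - 8) ≡ 38/28 mod 41. 28⁻¹ ≡ 22 (mod 41) since 28·22 = 616 ≡ 1, so λ ≡ 16.
  x = λ² - 8 - 36 = 256 - 44 ≡ 7; y = λ·(8 - 7) - 32 ≡ 25. → (7, 25)
3Q = (7, 25).
Finally 2P + 3Q:
(10, 39) + (7, 25). λ = (25 - 39)/(7 - 10) ≡ 27/38 mod 41. 38⁻¹ ≡ 27 (mod 41), so λ ≡ 32.
  x = λ² - 10 - 7 = 1024 - 17 ≡ 23; y = λ·(10 - 23) - 39 ≡ 37. → (23, 37)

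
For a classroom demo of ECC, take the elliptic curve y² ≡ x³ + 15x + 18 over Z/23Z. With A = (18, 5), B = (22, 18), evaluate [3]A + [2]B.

First 3A:
Repeated addition: build up to 3A.
2A: tangent at (18, 5): λ = (3·18² + 15)/(2·5) ≡ 21/10. 10⁻¹ ≡ 7 (mod 23) since 10·7 = 70 ≡ 1, so λ ≡ 21·7 ≡ 9.
  x = λ² - 18 - 18 = 81 - 36 ≡ 22; y = λ·(18 - 22) - 5 ≡ 5. → (22, 5)
3A: (22, 5) + (18, 5). λ = (5 - 5)/(18 - 22) ≡ 0/19 mod 23. 19⁻¹ ≡ 17 (mod 23) since 19·17 = 323 ≡ 1, so λ ≡ 0.
  x = λ² - 22 - 18 = 0 - 40 ≡ 6; y = λ·(22 - 6) - 5 ≡ 18. → (6, 18)
3A = (6, 18).
Next 2B:
Repeated addition: build up to 2B.
2B: tangent at (22, 18): λ = (3·22² + 15)/(2·18) ≡ 18/13. 13⁻¹ ≡ 16 (mod 23) since 13·16 = 208 ≡ 1, so λ ≡ 18·16 ≡ 12.
  x = λ² - 22 - 22 = 144 - 44 ≡ 8; y = λ·(22 - 8) - 18 ≡ 12. → (8, 12)
2B = (8, 12).
Finally 3A + 2B:
(6, 18) + (8, 12). λ = (12 - 18)/(8 - 6) ≡ 17/2 mod 23. 2⁻¹ ≡ 12 (mod 23) since 2·12 = 24 ≡ 1, so λ ≡ 20.
  x = λ² - 6 - 8 = 400 - 14 ≡ 18; y = λ·(6 - 18) - 18 ≡ 18. → (18, 18)

(18, 18)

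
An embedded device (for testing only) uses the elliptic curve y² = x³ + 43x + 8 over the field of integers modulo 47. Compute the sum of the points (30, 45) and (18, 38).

(31, 21)

(30, 45) + (18, 38). λ = (38 - 45)/(18 - 30) ≡ 40/35 mod 47. 35⁻¹ ≡ 43 (mod 47), so λ ≡ 28.
  x = λ² - 30 - 18 = 784 - 48 ≡ 31; y = λ·(30 - 31) - 45 ≡ 21. → (31, 21)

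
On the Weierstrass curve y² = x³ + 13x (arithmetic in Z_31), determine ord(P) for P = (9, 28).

8

2P: tangent at (9, 28): λ = (3·9² + 13)/(2·28) ≡ 8/25. 25⁻¹ ≡ 5 (mod 31), so λ ≡ 8·5 ≡ 9.
  x = λ² - 9 - 9 = 81 - 18 ≡ 1; y = λ·(9 - 1) - 28 ≡ 13. → (1, 13)
3P: (1, 13) + (9, 28). λ = (28 - 13)/(9 - 1) ≡ 15/8 mod 31. 8⁻¹ ≡ 4 (mod 31) since 8·4 = 32 ≡ 1, so λ ≡ 29.
  x = λ² - 1 - 9 = 841 - 10 ≡ 25; y = λ·(1 - 25) - 13 ≡ 4. → (25, 4)
4P: (25, 4) + (9, 28). λ = (28 - 4)/(9 - 25) ≡ 24/15 mod 31. 15⁻¹ ≡ 29 (mod 31), so λ ≡ 14.
  x = λ² - 25 - 9 = 196 - 34 ≡ 7; y = λ·(25 - 7) - 4 ≡ 0. → (7, 0)
5P: (7, 0) + (9, 28). λ = (28 - 0)/(9 - 7) ≡ 28/2 mod 31. 2⁻¹ ≡ 16 (mod 31) since 2·16 = 32 ≡ 1, so λ ≡ 14.
  x = λ² - 7 - 9 = 196 - 16 ≡ 25; y = λ·(7 - 25) - 0 ≡ 27. → (25, 27)
6P: (25, 27) + (9, 28). λ = (28 - 27)/(9 - 25) ≡ 1/15 mod 31. 15⁻¹ ≡ 29 (mod 31) since 15·29 = 435 ≡ 1, so λ ≡ 29.
  x = λ² - 25 - 9 = 841 - 34 ≡ 1; y = λ·(25 - 1) - 27 ≡ 18. → (1, 18)
7P: (1, 18) + (9, 28). λ = (28 - 18)/(9 - 1) ≡ 10/8 mod 31. 8⁻¹ ≡ 4 (mod 31), so λ ≡ 9.
  x = λ² - 1 - 9 = 81 - 10 ≡ 9; y = λ·(1 - 9) - 18 ≡ 3. → (9, 3)
8P: (9, 3) + (9, 28): same x and y₁ ≡ -y₂, so the sum is ∞.
8P = ∞, so the order is 8.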